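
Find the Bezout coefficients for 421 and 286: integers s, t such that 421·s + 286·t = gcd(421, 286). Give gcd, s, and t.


Euclidean algorithm on (421, 286) — divide until remainder is 0:
  421 = 1 · 286 + 135
  286 = 2 · 135 + 16
  135 = 8 · 16 + 7
  16 = 2 · 7 + 2
  7 = 3 · 2 + 1
  2 = 2 · 1 + 0
gcd(421, 286) = 1.
Track Bezout coefficients alongside the remainders: start with r₀ = 421 = a·1 + b·0 (s = 1, t = 0) and r₁ = 286 = a·0 + b·1 (s = 0, t = 1); each new remainder r_{k+1} = r_{k-1} − q_k·r_k inherits s_{k+1} = s_{k-1} − q_k·s_k, t_{k+1} = t_{k-1} − q_k·t_k, so r_k = a·s_k + b·t_k at every step:
  q = 1: r = 135, s = 1 − 1·0 = 1, t = 0 − 1·1 = -1  (check: 421·1 + 286·(-1) = 135)
  q = 2: r = 16, s = 0 − 2·1 = -2, t = 1 − 2·(-1) = 3  (check: 421·(-2) + 286·3 = 16)
  q = 8: r = 7, s = 1 − 8·(-2) = 17, t = -1 − 8·3 = -25  (check: 421·17 + 286·(-25) = 7)
  q = 2: r = 2, s = -2 − 2·17 = -36, t = 3 − 2·(-25) = 53  (check: 421·(-36) + 286·53 = 2)
  q = 3: r = 1, s = 17 − 3·(-36) = 125, t = -25 − 3·53 = -184  (check: 421·125 + 286·(-184) = 1)
The row with r = 1 (the gcd) gives the Bezout coefficients s = 125, t = -184.
Result: 421 · (125) + 286 · (-184) = 1.

gcd(421, 286) = 1; s = 125, t = -184 (check: 421·125 + 286·(-184) = 1).


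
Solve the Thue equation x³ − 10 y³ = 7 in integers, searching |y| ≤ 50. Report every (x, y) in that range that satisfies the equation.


The equation is x³ - 10y³ = 7. For fixed y, x³ = 10·y³ + 7, so a solution requires the RHS to be a perfect cube.
Strategy: iterate y from -50 to 50, compute RHS = 10·y³ + 7, and check whether it is a (positive or negative) perfect cube.
Check small values of y:
  y = 0: RHS = 7 is not a perfect cube.
  y = 1: RHS = 17 is not a perfect cube.
  y = -1: RHS = -3 is not a perfect cube.
  y = 2: RHS = 87 is not a perfect cube.
  y = -2: RHS = -73 is not a perfect cube.
  y = 3: RHS = 277 is not a perfect cube.
  y = -3: RHS = -263 is not a perfect cube.
Continuing the search up to |y| = 50 finds no solutions either.
No (x, y) in the scanned range satisfies the equation.

No integer solutions with |y| ≤ 50.


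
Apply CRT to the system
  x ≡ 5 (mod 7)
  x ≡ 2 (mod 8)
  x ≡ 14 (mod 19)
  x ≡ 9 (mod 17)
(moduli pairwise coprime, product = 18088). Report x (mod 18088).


Product of moduli M = 7 · 8 · 19 · 17 = 18088.
Merge one congruence at a time:
  Start: x ≡ 5 (mod 7).
  Combine with x ≡ 2 (mod 8); new modulus lcm = 56.
    Write x = 5 + 7·t and substitute into x ≡ 2 (mod 8): 7·t ≡ 2 − 5 = -3 (mod 8).
    Reduce coefficients mod 8: 7·t ≡ 5 (mod 8).
    The inverse of 7 mod 8 is 7 (since 7·7 = 49 = 6·8 + 1), so t ≡ 7·5 = 35 ≡ 3 (mod 8).
    Then x = 5 + 7·3 = 26, valid modulo lcm(7, 8) = 56: x ≡ 26 (mod 56).
  Combine with x ≡ 14 (mod 19); new modulus lcm = 1064.
    Write x = 26 + 56·t and substitute into x ≡ 14 (mod 19): 56·t ≡ 14 − 26 = -12 (mod 19).
    Reduce coefficients mod 19: 18·t ≡ 7 (mod 19).
    The inverse of 18 mod 19 is 18 (since 18·18 = 324 = 17·19 + 1), so t ≡ 18·7 = 126 ≡ 12 (mod 19).
    Then x = 26 + 56·12 = 698, valid modulo lcm(56, 19) = 1064: x ≡ 698 (mod 1064).
  Combine with x ≡ 9 (mod 17); new modulus lcm = 18088.
    Write x = 698 + 1064·t and substitute into x ≡ 9 (mod 17): 1064·t ≡ 9 − 698 = -689 (mod 17).
    Reduce coefficients mod 17: 10·t ≡ 8 (mod 17).
    The inverse of 10 mod 17 is 12 (since 10·12 = 120 = 7·17 + 1), so t ≡ 12·8 = 96 ≡ 11 (mod 17).
    Then x = 698 + 1064·11 = 12402, valid modulo lcm(1064, 17) = 18088: x ≡ 12402 (mod 18088).
Verify against each original: 12402 mod 7 = 5, 12402 mod 8 = 2, 12402 mod 19 = 14, 12402 mod 17 = 9.

x ≡ 12402 (mod 18088).


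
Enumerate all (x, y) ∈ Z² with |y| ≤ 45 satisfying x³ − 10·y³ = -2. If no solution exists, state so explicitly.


The equation is x³ - 10y³ = -2. For fixed y, x³ = 10·y³ − 2, so a solution requires the RHS to be a perfect cube.
Strategy: iterate y from -45 to 45, compute RHS = 10·y³ − 2, and check whether it is a (positive or negative) perfect cube.
Check small values of y:
  y = 0: RHS = -2 is not a perfect cube.
  y = 1: RHS = 8 = (2)³ ⇒ x = 2 works.
  y = -1: RHS = -12 is not a perfect cube.
  y = 2: RHS = 78 is not a perfect cube.
  y = -2: RHS = -82 is not a perfect cube.
  y = 3: RHS = 268 is not a perfect cube.
  y = -3: RHS = -272 is not a perfect cube.
Continuing the search up to |y| = 45 finds no further solutions beyond those listed.
Collected solutions: (2, 1).

Solutions (with |y| ≤ 45): (2, 1).


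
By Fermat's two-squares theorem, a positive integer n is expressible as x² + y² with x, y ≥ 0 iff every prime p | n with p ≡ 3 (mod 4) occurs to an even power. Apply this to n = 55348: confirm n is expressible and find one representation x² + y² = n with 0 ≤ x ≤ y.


Step 1: Factor n = 55348 = 2^2 · 101 · 137.
Step 2: Check the mod-4 condition on each prime factor: 2 = 2 (special); 101 ≡ 1 (mod 4), exponent 1; 137 ≡ 1 (mod 4), exponent 1.
All primes ≡ 3 (mod 4) appear to even exponent (or don't appear), so by the two-squares theorem n IS expressible as a sum of two squares.
Step 3: Build a representation. Group n = k² · m with k = 2 and m = 101 · 137 = 13837 (a product of primes ≡ 1 (mod 4)); a representation of m scales to one of n via (k·x)² + (k·y)² = k²(x² + y²). Each prime p ≡ 1 (mod 4) is itself a sum of two squares; find a² by testing p − a² for a perfect square:
  101: 101 − 1² = 100 = 10² ⇒ 101 = 1² + 10².
  137: 137 − 1² = 136, 137 − 2² = 133, 137 − 3² = 128, 137 − 4² = 121 = 11² ⇒ 137 = 4² + 11².
  Combine using the Brahmagupta–Fibonacci identity (a² + b²)(c² + d²) = (ac − bd)² + (ad + bc)² = (ac + bd)² + (ad − bc)²:
  101 · 137 = 13837: from (1² + 10²)(4² + 11²), take (1·4 − 10·11, 1·11 + 10·4) = (4 − 110, 11 + 40) = (-106, 51); dropping signs (only squares matter) gives (106, 51); check 106² + 51² = 11236 + 2601 = 13837 ✓.
  Scale by k = 2: (2·106, 2·51) = (212, 102).
Step 4: Order so x ≤ y and verify: 102² + 212² = 10404 + 44944 = 55348 = n. ✓

n = 55348 = 102² + 212² (one valid representation with x ≤ y).


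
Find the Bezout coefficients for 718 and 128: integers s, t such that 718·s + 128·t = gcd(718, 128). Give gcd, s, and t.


Euclidean algorithm on (718, 128) — divide until remainder is 0:
  718 = 5 · 128 + 78
  128 = 1 · 78 + 50
  78 = 1 · 50 + 28
  50 = 1 · 28 + 22
  28 = 1 · 22 + 6
  22 = 3 · 6 + 4
  6 = 1 · 4 + 2
  4 = 2 · 2 + 0
gcd(718, 128) = 2.
Track Bezout coefficients alongside the remainders: start with r₀ = 718 = a·1 + b·0 (s = 1, t = 0) and r₁ = 128 = a·0 + b·1 (s = 0, t = 1); each new remainder r_{k+1} = r_{k-1} − q_k·r_k inherits s_{k+1} = s_{k-1} − q_k·s_k, t_{k+1} = t_{k-1} − q_k·t_k, so r_k = a·s_k + b·t_k at every step:
  q = 5: r = 78, s = 1 − 5·0 = 1, t = 0 − 5·1 = -5  (check: 718·1 + 128·(-5) = 78)
  q = 1: r = 50, s = 0 − 1·1 = -1, t = 1 − 1·(-5) = 6  (check: 718·(-1) + 128·6 = 50)
  q = 1: r = 28, s = 1 − 1·(-1) = 2, t = -5 − 1·6 = -11  (check: 718·2 + 128·(-11) = 28)
  q = 1: r = 22, s = -1 − 1·2 = -3, t = 6 − 1·(-11) = 17  (check: 718·(-3) + 128·17 = 22)
  q = 1: r = 6, s = 2 − 1·(-3) = 5, t = -11 − 1·17 = -28  (check: 718·5 + 128·(-28) = 6)
  q = 3: r = 4, s = -3 − 3·5 = -18, t = 17 − 3·(-28) = 101  (check: 718·(-18) + 128·101 = 4)
  q = 1: r = 2, s = 5 − 1·(-18) = 23, t = -28 − 1·101 = -129  (check: 718·23 + 128·(-129) = 2)
The row with r = 2 (the gcd) gives the Bezout coefficients s = 23, t = -129.
Result: 718 · (23) + 128 · (-129) = 2.

gcd(718, 128) = 2; s = 23, t = -129 (check: 718·23 + 128·(-129) = 2).


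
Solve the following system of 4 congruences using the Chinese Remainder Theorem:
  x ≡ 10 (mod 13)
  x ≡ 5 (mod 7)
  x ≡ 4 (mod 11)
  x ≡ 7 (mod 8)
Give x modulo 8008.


Product of moduli M = 13 · 7 · 11 · 8 = 8008.
Merge one congruence at a time:
  Start: x ≡ 10 (mod 13).
  Combine with x ≡ 5 (mod 7); new modulus lcm = 91.
    Write x = 10 + 13·t and substitute into x ≡ 5 (mod 7): 13·t ≡ 5 − 10 = -5 (mod 7).
    Reduce coefficients mod 7: 6·t ≡ 2 (mod 7).
    The inverse of 6 mod 7 is 6 (since 6·6 = 36 = 5·7 + 1), so t ≡ 6·2 = 12 ≡ 5 (mod 7).
    Then x = 10 + 13·5 = 75, valid modulo lcm(13, 7) = 91: x ≡ 75 (mod 91).
  Combine with x ≡ 4 (mod 11); new modulus lcm = 1001.
    Write x = 75 + 91·t and substitute into x ≡ 4 (mod 11): 91·t ≡ 4 − 75 = -71 (mod 11).
    Reduce coefficients mod 11: 3·t ≡ 6 (mod 11).
    The inverse of 3 mod 11 is 4 (since 3·4 = 12 = 1·11 + 1), so t ≡ 4·6 = 24 ≡ 2 (mod 11).
    Then x = 75 + 91·2 = 257, valid modulo lcm(91, 11) = 1001: x ≡ 257 (mod 1001).
  Combine with x ≡ 7 (mod 8); new modulus lcm = 8008.
    Write x = 257 + 1001·t and substitute into x ≡ 7 (mod 8): 1001·t ≡ 7 − 257 = -250 (mod 8).
    Reduce coefficients mod 8: 1·t ≡ 6 (mod 8).
    So t ≡ 6 (mod 8).
    Then x = 257 + 1001·6 = 6263, valid modulo lcm(1001, 8) = 8008: x ≡ 6263 (mod 8008).
Verify against each original: 6263 mod 13 = 10, 6263 mod 7 = 5, 6263 mod 11 = 4, 6263 mod 8 = 7.

x ≡ 6263 (mod 8008).


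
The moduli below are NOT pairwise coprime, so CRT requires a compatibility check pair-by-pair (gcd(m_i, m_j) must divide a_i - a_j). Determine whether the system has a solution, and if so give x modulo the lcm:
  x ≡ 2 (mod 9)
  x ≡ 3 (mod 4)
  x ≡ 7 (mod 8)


Moduli 9, 4, 8 are not pairwise coprime, so CRT works modulo lcm(m_i) when all pairwise compatibility conditions hold.
Pairwise compatibility: gcd(m_i, m_j) must divide a_i - a_j for every pair.
Merge one congruence at a time:
  Start: x ≡ 2 (mod 9).
  Combine with x ≡ 3 (mod 4): gcd(9, 4) = 1; 3 - 2 = 1, which IS divisible by 1, so compatible.
    Write x = 2 + 9·t and substitute into x ≡ 3 (mod 4): 9·t ≡ 3 − 2 = 1 (mod 4).
    Reduce coefficients mod 4: 1·t ≡ 1 (mod 4).
    So t ≡ 1 (mod 4).
    Then x = 2 + 9·1 = 11, valid modulo lcm(9, 4) = 36: x ≡ 11 (mod 36).
  Combine with x ≡ 7 (mod 8): gcd(36, 8) = 4; 7 - 11 = -4, which IS divisible by 4, so compatible.
    Write x = 11 + 36·t and substitute into x ≡ 7 (mod 8): 36·t ≡ 7 − 11 = -4 (mod 8).
    Divide the congruence (and modulus) by g = 4: 9·t ≡ -1 (mod 2).
    Reduce coefficients mod 2: 1·t ≡ 1 (mod 2).
    So t ≡ 1 (mod 2).
    Then x = 11 + 36·1 = 47, valid modulo lcm(36, 8) = 72: x ≡ 47 (mod 72).
Verify: 47 mod 9 = 2, 47 mod 4 = 3, 47 mod 8 = 7.

x ≡ 47 (mod 72).


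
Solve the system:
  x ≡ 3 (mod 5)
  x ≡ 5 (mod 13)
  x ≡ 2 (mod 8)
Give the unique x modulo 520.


Moduli 5, 13, 8 are pairwise coprime; by CRT there is a unique solution modulo M = 5 · 13 · 8 = 520.
Solve pairwise, accumulating the modulus:
  Start with x ≡ 3 (mod 5).
  Combine with x ≡ 5 (mod 13): since gcd(5, 13) = 1, we get a unique residue mod 65.
    Write x = 3 + 5·t and substitute into x ≡ 5 (mod 13): 5·t ≡ 5 − 3 = 2 (mod 13).
    The inverse of 5 mod 13 is 8 (since 5·8 = 40 = 3·13 + 1), so t ≡ 8·2 = 16 ≡ 3 (mod 13).
    Then x = 3 + 5·3 = 18, valid modulo lcm(5, 13) = 65: x ≡ 18 (mod 65).
  Combine with x ≡ 2 (mod 8): since gcd(65, 8) = 1, we get a unique residue mod 520.
    Write x = 18 + 65·t and substitute into x ≡ 2 (mod 8): 65·t ≡ 2 − 18 = -16 (mod 8).
    Reduce coefficients mod 8: 1·t ≡ 0 (mod 8).
    So t ≡ 0 (mod 8).
    Then x = 18 + 65·0 = 18, valid modulo lcm(65, 8) = 520: x ≡ 18 (mod 520).
Verify: 18 mod 5 = 3 ✓, 18 mod 13 = 5 ✓, 18 mod 8 = 2 ✓.

x ≡ 18 (mod 520).


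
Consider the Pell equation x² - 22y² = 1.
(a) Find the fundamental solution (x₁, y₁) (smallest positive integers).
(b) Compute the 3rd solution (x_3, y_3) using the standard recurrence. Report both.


Step 1: Find the fundamental solution (x₁, y₁) of x² - 22y² = 1.
  Expand √22 as a continued fraction. a₀ = ⌊√22⌋ = 4; iterate m_{k+1} = d_k·a_k − m_k, d_{k+1} = (22 − m_{k+1}²)/d_k, a_{k+1} = ⌊(a₀ + m_{k+1})/d_{k+1}⌋ (starting m₀ = 0, d₀ = 1), with convergents p_k = a_k·p_{k-1} + p_{k-2}, q_k = a_k·q_{k-1} + q_{k-2} (p₋₁ = 1, q₋₁ = 0):
  k = 0: a₀ = 4; p₀/q₀ = 4/1; p₀² − 22·q₀² = 16 − 22 = -6.
  k = 1: m = 4, d = 6, a = ⌊(4 + 4)/6⌋ = 1; p/q = (1·4 + 1)/(1·1 + 0) = 5/1; p² − 22·q² = 25 − 22 = 3.
  k = 2: m = 2, d = 3, a = ⌊(4 + 2)/3⌋ = 2; p/q = (2·5 + 4)/(2·1 + 1) = 14/3; p² − 22·q² = 196 − 198 = -2.
  k = 3: m = 4, d = 2, a = ⌊(4 + 4)/2⌋ = 4; p/q = (4·14 + 5)/(4·3 + 1) = 61/13; p² − 22·q² = 3721 − 3718 = 3.
  k = 4: m = 4, d = 3, a = ⌊(4 + 4)/3⌋ = 2; p/q = (2·61 + 14)/(2·13 + 3) = 136/29; p² − 22·q² = 18496 − 18502 = -6.
  k = 5: m = 2, d = 6, a = ⌊(4 + 2)/6⌋ = 1; p/q = (1·136 + 61)/(1·29 + 13) = 197/42; p² − 22·q² = 38809 − 38808 = 1.
  The first convergent with p² − 22·q² = 1 gives the fundamental solution (x₁, y₁) = (197, 42).
Step 2: Apply the recurrence (x_{n+1}, y_{n+1}) = (x₁x_n + 22y₁y_n, x₁y_n + y₁x_n) repeatedly.
  From (x_1, y_1) = (197, 42): x_2 = 197·197 + 22·42·42 = 77617; y_2 = 197·42 + 42·197 = 16548.
  From (x_2, y_2) = (77617, 16548): x_3 = 197·77617 + 22·42·16548 = 30580901; y_3 = 197·16548 + 42·77617 = 6519870.
Step 3: Verify x_3² - 22·y_3² = 935191505971801 - 935191505971800 = 1 (should be 1). ✓

(x_1, y_1) = (197, 42); (x_3, y_3) = (30580901, 6519870).


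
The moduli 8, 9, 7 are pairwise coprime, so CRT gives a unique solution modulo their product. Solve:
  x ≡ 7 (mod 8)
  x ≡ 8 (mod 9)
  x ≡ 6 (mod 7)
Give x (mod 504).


Moduli 8, 9, 7 are pairwise coprime; by CRT there is a unique solution modulo M = 8 · 9 · 7 = 504.
Solve pairwise, accumulating the modulus:
  Start with x ≡ 7 (mod 8).
  Combine with x ≡ 8 (mod 9): since gcd(8, 9) = 1, we get a unique residue mod 72.
    Write x = 7 + 8·t and substitute into x ≡ 8 (mod 9): 8·t ≡ 8 − 7 = 1 (mod 9).
    The inverse of 8 mod 9 is 8 (since 8·8 = 64 = 7·9 + 1), so t ≡ 8·1 = 8 ≡ 8 (mod 9).
    Then x = 7 + 8·8 = 71, valid modulo lcm(8, 9) = 72: x ≡ 71 (mod 72).
  Combine with x ≡ 6 (mod 7): since gcd(72, 7) = 1, we get a unique residue mod 504.
    Write x = 71 + 72·t and substitute into x ≡ 6 (mod 7): 72·t ≡ 6 − 71 = -65 (mod 7).
    Reduce coefficients mod 7: 2·t ≡ 5 (mod 7).
    The inverse of 2 mod 7 is 4 (since 2·4 = 8 = 1·7 + 1), so t ≡ 4·5 = 20 ≡ 6 (mod 7).
    Then x = 71 + 72·6 = 503, valid modulo lcm(72, 7) = 504: x ≡ 503 (mod 504).
Verify: 503 mod 8 = 7 ✓, 503 mod 9 = 8 ✓, 503 mod 7 = 6 ✓.

x ≡ 503 (mod 504).


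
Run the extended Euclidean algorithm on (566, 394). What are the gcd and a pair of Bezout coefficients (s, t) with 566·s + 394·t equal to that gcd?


Euclidean algorithm on (566, 394) — divide until remainder is 0:
  566 = 1 · 394 + 172
  394 = 2 · 172 + 50
  172 = 3 · 50 + 22
  50 = 2 · 22 + 6
  22 = 3 · 6 + 4
  6 = 1 · 4 + 2
  4 = 2 · 2 + 0
gcd(566, 394) = 2.
Track Bezout coefficients alongside the remainders: start with r₀ = 566 = a·1 + b·0 (s = 1, t = 0) and r₁ = 394 = a·0 + b·1 (s = 0, t = 1); each new remainder r_{k+1} = r_{k-1} − q_k·r_k inherits s_{k+1} = s_{k-1} − q_k·s_k, t_{k+1} = t_{k-1} − q_k·t_k, so r_k = a·s_k + b·t_k at every step:
  q = 1: r = 172, s = 1 − 1·0 = 1, t = 0 − 1·1 = -1  (check: 566·1 + 394·(-1) = 172)
  q = 2: r = 50, s = 0 − 2·1 = -2, t = 1 − 2·(-1) = 3  (check: 566·(-2) + 394·3 = 50)
  q = 3: r = 22, s = 1 − 3·(-2) = 7, t = -1 − 3·3 = -10  (check: 566·7 + 394·(-10) = 22)
  q = 2: r = 6, s = -2 − 2·7 = -16, t = 3 − 2·(-10) = 23  (check: 566·(-16) + 394·23 = 6)
  q = 3: r = 4, s = 7 − 3·(-16) = 55, t = -10 − 3·23 = -79  (check: 566·55 + 394·(-79) = 4)
  q = 1: r = 2, s = -16 − 1·55 = -71, t = 23 − 1·(-79) = 102  (check: 566·(-71) + 394·102 = 2)
The row with r = 2 (the gcd) gives the Bezout coefficients s = -71, t = 102.
Result: 566 · (-71) + 394 · (102) = 2.

gcd(566, 394) = 2; s = -71, t = 102 (check: 566·(-71) + 394·102 = 2).


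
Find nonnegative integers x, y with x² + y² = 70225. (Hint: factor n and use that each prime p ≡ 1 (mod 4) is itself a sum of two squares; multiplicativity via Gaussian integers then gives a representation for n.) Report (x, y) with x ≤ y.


Step 1: Factor n = 70225 = 5^2 · 53^2.
Step 2: Check the mod-4 condition on each prime factor: 5 ≡ 1 (mod 4), exponent 2; 53 ≡ 1 (mod 4), exponent 2.
All primes ≡ 3 (mod 4) appear to even exponent (or don't appear), so by the two-squares theorem n IS expressible as a sum of two squares.
Step 3: Build a representation. Group n = k² · m with k = 5 and m = 53 · 53 = 2809 (a product of primes ≡ 1 (mod 4)); a representation of m scales to one of n via (k·x)² + (k·y)² = k²(x² + y²). Each prime p ≡ 1 (mod 4) is itself a sum of two squares; find a² by testing p − a² for a perfect square:
  53: 53 − 1² = 52, 53 − 2² = 49 = 7² ⇒ 53 = 2² + 7².
  Combine using the Brahmagupta–Fibonacci identity (a² + b²)(c² + d²) = (ac − bd)² + (ad + bc)² = (ac + bd)² + (ad − bc)²:
  53 · 53 = 2809: from (2² + 7²)(2² + 7²), take (2·2 − 7·7, 2·7 + 7·2) = (4 − 49, 14 + 14) = (-45, 28); dropping signs (only squares matter) gives (45, 28); check 45² + 28² = 2025 + 784 = 2809 ✓.
  Scale by k = 5: (5·45, 5·28) = (225, 140).
Step 4: Order so x ≤ y and verify: 140² + 225² = 19600 + 50625 = 70225 = n. ✓

n = 70225 = 140² + 225² (one valid representation with x ≤ y).


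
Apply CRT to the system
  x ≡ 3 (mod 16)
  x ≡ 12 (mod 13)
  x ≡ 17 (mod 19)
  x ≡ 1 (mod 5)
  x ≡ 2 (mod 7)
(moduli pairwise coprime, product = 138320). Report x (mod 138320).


Product of moduli M = 16 · 13 · 19 · 5 · 7 = 138320.
Merge one congruence at a time:
  Start: x ≡ 3 (mod 16).
  Combine with x ≡ 12 (mod 13); new modulus lcm = 208.
    Write x = 3 + 16·t and substitute into x ≡ 12 (mod 13): 16·t ≡ 12 − 3 = 9 (mod 13).
    Reduce coefficients mod 13: 3·t ≡ 9 (mod 13).
    The inverse of 3 mod 13 is 9 (since 3·9 = 27 = 2·13 + 1), so t ≡ 9·9 = 81 ≡ 3 (mod 13).
    Then x = 3 + 16·3 = 51, valid modulo lcm(16, 13) = 208: x ≡ 51 (mod 208).
  Combine with x ≡ 17 (mod 19); new modulus lcm = 3952.
    Write x = 51 + 208·t and substitute into x ≡ 17 (mod 19): 208·t ≡ 17 − 51 = -34 (mod 19).
    Reduce coefficients mod 19: 18·t ≡ 4 (mod 19).
    The inverse of 18 mod 19 is 18 (since 18·18 = 324 = 17·19 + 1), so t ≡ 18·4 = 72 ≡ 15 (mod 19).
    Then x = 51 + 208·15 = 3171, valid modulo lcm(208, 19) = 3952: x ≡ 3171 (mod 3952).
  Combine with x ≡ 1 (mod 5); new modulus lcm = 19760.
    Write x = 3171 + 3952·t and substitute into x ≡ 1 (mod 5): 3952·t ≡ 1 − 3171 = -3170 (mod 5).
    Reduce coefficients mod 5: 2·t ≡ 0 (mod 5).
    The inverse of 2 mod 5 is 3 (since 2·3 = 6 = 1·5 + 1), so t ≡ 3·0 = 0 ≡ 0 (mod 5).
    Then x = 3171 + 3952·0 = 3171, valid modulo lcm(3952, 5) = 19760: x ≡ 3171 (mod 19760).
  Combine with x ≡ 2 (mod 7); new modulus lcm = 138320.
    Write x = 3171 + 19760·t and substitute into x ≡ 2 (mod 7): 19760·t ≡ 2 − 3171 = -3169 (mod 7).
    Reduce coefficients mod 7: 6·t ≡ 2 (mod 7).
    The inverse of 6 mod 7 is 6 (since 6·6 = 36 = 5·7 + 1), so t ≡ 6·2 = 12 ≡ 5 (mod 7).
    Then x = 3171 + 19760·5 = 101971, valid modulo lcm(19760, 7) = 138320: x ≡ 101971 (mod 138320).
Verify against each original: 101971 mod 16 = 3, 101971 mod 13 = 12, 101971 mod 19 = 17, 101971 mod 5 = 1, 101971 mod 7 = 2.

x ≡ 101971 (mod 138320).


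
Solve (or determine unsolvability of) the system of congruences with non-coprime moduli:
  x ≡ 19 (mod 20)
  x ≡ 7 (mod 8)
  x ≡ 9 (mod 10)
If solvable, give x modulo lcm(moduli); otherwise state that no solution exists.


Moduli 20, 8, 10 are not pairwise coprime, so CRT works modulo lcm(m_i) when all pairwise compatibility conditions hold.
Pairwise compatibility: gcd(m_i, m_j) must divide a_i - a_j for every pair.
Merge one congruence at a time:
  Start: x ≡ 19 (mod 20).
  Combine with x ≡ 7 (mod 8): gcd(20, 8) = 4; 7 - 19 = -12, which IS divisible by 4, so compatible.
    Write x = 19 + 20·t and substitute into x ≡ 7 (mod 8): 20·t ≡ 7 − 19 = -12 (mod 8).
    Divide the congruence (and modulus) by g = 4: 5·t ≡ -3 (mod 2).
    Reduce coefficients mod 2: 1·t ≡ 1 (mod 2).
    So t ≡ 1 (mod 2).
    Then x = 19 + 20·1 = 39, valid modulo lcm(20, 8) = 40: x ≡ 39 (mod 40).
  Combine with x ≡ 9 (mod 10): gcd(40, 10) = 10; 9 - 39 = -30, which IS divisible by 10, so compatible.
    Write x = 39 + 40·t and substitute into x ≡ 9 (mod 10): 40·t ≡ 9 − 39 = -30 (mod 10).
    Divide the congruence (and modulus) by g = 10: 4·t ≡ -3 (mod 1).
    Modulo 1 every t works; take t = 0.
    Then x = 39 + 40·0 = 39, valid modulo lcm(40, 10) = 40: x ≡ 39 (mod 40).
Verify: 39 mod 20 = 19, 39 mod 8 = 7, 39 mod 10 = 9.

x ≡ 39 (mod 40).


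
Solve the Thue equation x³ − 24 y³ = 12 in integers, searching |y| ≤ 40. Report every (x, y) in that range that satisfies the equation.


The equation is x³ - 24y³ = 12. For fixed y, x³ = 24·y³ + 12, so a solution requires the RHS to be a perfect cube.
Strategy: iterate y from -40 to 40, compute RHS = 24·y³ + 12, and check whether it is a (positive or negative) perfect cube.
Check small values of y:
  y = 0: RHS = 12 is not a perfect cube.
  y = 1: RHS = 36 is not a perfect cube.
  y = -1: RHS = -12 is not a perfect cube.
  y = 2: RHS = 204 is not a perfect cube.
  y = -2: RHS = -180 is not a perfect cube.
  y = 3: RHS = 660 is not a perfect cube.
  y = -3: RHS = -636 is not a perfect cube.
Continuing the search up to |y| = 40 finds no solutions either.
No (x, y) in the scanned range satisfies the equation.

No integer solutions with |y| ≤ 40.


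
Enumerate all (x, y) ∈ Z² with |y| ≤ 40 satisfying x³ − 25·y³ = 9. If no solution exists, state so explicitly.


The equation is x³ - 25y³ = 9. For fixed y, x³ = 25·y³ + 9, so a solution requires the RHS to be a perfect cube.
Strategy: iterate y from -40 to 40, compute RHS = 25·y³ + 9, and check whether it is a (positive or negative) perfect cube.
Check small values of y:
  y = 0: RHS = 9 is not a perfect cube.
  y = 1: RHS = 34 is not a perfect cube.
  y = -1: RHS = -16 is not a perfect cube.
  y = 2: RHS = 209 is not a perfect cube.
  y = -2: RHS = -191 is not a perfect cube.
  y = 3: RHS = 684 is not a perfect cube.
  y = -3: RHS = -666 is not a perfect cube.
Continuing the search up to |y| = 40 finds no solutions either.
No (x, y) in the scanned range satisfies the equation.

No integer solutions with |y| ≤ 40.


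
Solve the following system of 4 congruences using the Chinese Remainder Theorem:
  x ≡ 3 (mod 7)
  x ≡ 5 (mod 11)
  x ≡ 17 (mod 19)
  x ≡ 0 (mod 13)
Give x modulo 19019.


Product of moduli M = 7 · 11 · 19 · 13 = 19019.
Merge one congruence at a time:
  Start: x ≡ 3 (mod 7).
  Combine with x ≡ 5 (mod 11); new modulus lcm = 77.
    Write x = 3 + 7·t and substitute into x ≡ 5 (mod 11): 7·t ≡ 5 − 3 = 2 (mod 11).
    The inverse of 7 mod 11 is 8 (since 7·8 = 56 = 5·11 + 1), so t ≡ 8·2 = 16 ≡ 5 (mod 11).
    Then x = 3 + 7·5 = 38, valid modulo lcm(7, 11) = 77: x ≡ 38 (mod 77).
  Combine with x ≡ 17 (mod 19); new modulus lcm = 1463.
    Write x = 38 + 77·t and substitute into x ≡ 17 (mod 19): 77·t ≡ 17 − 38 = -21 (mod 19).
    Reduce coefficients mod 19: 1·t ≡ 17 (mod 19).
    So t ≡ 17 (mod 19).
    Then x = 38 + 77·17 = 1347, valid modulo lcm(77, 19) = 1463: x ≡ 1347 (mod 1463).
  Combine with x ≡ 0 (mod 13); new modulus lcm = 19019.
    Write x = 1347 + 1463·t and substitute into x ≡ 0 (mod 13): 1463·t ≡ 0 − 1347 = -1347 (mod 13).
    Reduce coefficients mod 13: 7·t ≡ 5 (mod 13).
    The inverse of 7 mod 13 is 2 (since 7·2 = 14 = 1·13 + 1), so t ≡ 2·5 = 10 ≡ 10 (mod 13).
    Then x = 1347 + 1463·10 = 15977, valid modulo lcm(1463, 13) = 19019: x ≡ 15977 (mod 19019).
Verify against each original: 15977 mod 7 = 3, 15977 mod 11 = 5, 15977 mod 19 = 17, 15977 mod 13 = 0.

x ≡ 15977 (mod 19019).


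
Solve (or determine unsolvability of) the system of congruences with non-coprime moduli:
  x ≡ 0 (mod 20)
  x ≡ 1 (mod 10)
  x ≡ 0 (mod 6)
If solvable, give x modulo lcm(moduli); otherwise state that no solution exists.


Moduli 20, 10, 6 are not pairwise coprime, so CRT works modulo lcm(m_i) when all pairwise compatibility conditions hold.
Pairwise compatibility: gcd(m_i, m_j) must divide a_i - a_j for every pair.
Merge one congruence at a time:
  Start: x ≡ 0 (mod 20).
  Combine with x ≡ 1 (mod 10): gcd(20, 10) = 10, and 1 - 0 = 1 is NOT divisible by 10.
    ⇒ system is inconsistent (no integer solution).

No solution (the system is inconsistent).


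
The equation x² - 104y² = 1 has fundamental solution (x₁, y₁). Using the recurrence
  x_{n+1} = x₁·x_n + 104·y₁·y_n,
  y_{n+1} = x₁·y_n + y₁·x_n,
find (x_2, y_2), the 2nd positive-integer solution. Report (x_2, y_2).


Step 1: Find the fundamental solution (x₁, y₁) of x² - 104y² = 1.
  Expand √104 as a continued fraction. a₀ = ⌊√104⌋ = 10; iterate m_{k+1} = d_k·a_k − m_k, d_{k+1} = (104 − m_{k+1}²)/d_k, a_{k+1} = ⌊(a₀ + m_{k+1})/d_{k+1}⌋ (starting m₀ = 0, d₀ = 1), with convergents p_k = a_k·p_{k-1} + p_{k-2}, q_k = a_k·q_{k-1} + q_{k-2} (p₋₁ = 1, q₋₁ = 0):
  k = 0: a₀ = 10; p₀/q₀ = 10/1; p₀² − 104·q₀² = 100 − 104 = -4.
  k = 1: m = 10, d = 4, a = ⌊(10 + 10)/4⌋ = 5; p/q = (5·10 + 1)/(5·1 + 0) = 51/5; p² − 104·q² = 2601 − 2600 = 1.
  The first convergent with p² − 104·q² = 1 gives the fundamental solution (x₁, y₁) = (51, 5).
Step 2: Apply the recurrence (x_{n+1}, y_{n+1}) = (x₁x_n + 104y₁y_n, x₁y_n + y₁x_n) repeatedly.
  From (x_1, y_1) = (51, 5): x_2 = 51·51 + 104·5·5 = 5201; y_2 = 51·5 + 5·51 = 510.
Step 3: Verify x_2² - 104·y_2² = 27050401 - 27050400 = 1 (should be 1). ✓

(x_1, y_1) = (51, 5); (x_2, y_2) = (5201, 510).


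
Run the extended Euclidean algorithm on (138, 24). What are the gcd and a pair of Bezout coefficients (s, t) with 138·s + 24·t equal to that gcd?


Euclidean algorithm on (138, 24) — divide until remainder is 0:
  138 = 5 · 24 + 18
  24 = 1 · 18 + 6
  18 = 3 · 6 + 0
gcd(138, 24) = 6.
Track Bezout coefficients alongside the remainders: start with r₀ = 138 = a·1 + b·0 (s = 1, t = 0) and r₁ = 24 = a·0 + b·1 (s = 0, t = 1); each new remainder r_{k+1} = r_{k-1} − q_k·r_k inherits s_{k+1} = s_{k-1} − q_k·s_k, t_{k+1} = t_{k-1} − q_k·t_k, so r_k = a·s_k + b·t_k at every step:
  q = 5: r = 18, s = 1 − 5·0 = 1, t = 0 − 5·1 = -5  (check: 138·1 + 24·(-5) = 18)
  q = 1: r = 6, s = 0 − 1·1 = -1, t = 1 − 1·(-5) = 6  (check: 138·(-1) + 24·6 = 6)
The row with r = 6 (the gcd) gives the Bezout coefficients s = -1, t = 6.
Result: 138 · (-1) + 24 · (6) = 6.

gcd(138, 24) = 6; s = -1, t = 6 (check: 138·(-1) + 24·6 = 6).


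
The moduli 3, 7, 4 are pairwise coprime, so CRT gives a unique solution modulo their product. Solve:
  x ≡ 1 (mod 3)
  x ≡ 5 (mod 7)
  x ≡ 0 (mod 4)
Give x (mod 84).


Moduli 3, 7, 4 are pairwise coprime; by CRT there is a unique solution modulo M = 3 · 7 · 4 = 84.
Solve pairwise, accumulating the modulus:
  Start with x ≡ 1 (mod 3).
  Combine with x ≡ 5 (mod 7): since gcd(3, 7) = 1, we get a unique residue mod 21.
    Write x = 1 + 3·t and substitute into x ≡ 5 (mod 7): 3·t ≡ 5 − 1 = 4 (mod 7).
    The inverse of 3 mod 7 is 5 (since 3·5 = 15 = 2·7 + 1), so t ≡ 5·4 = 20 ≡ 6 (mod 7).
    Then x = 1 + 3·6 = 19, valid modulo lcm(3, 7) = 21: x ≡ 19 (mod 21).
  Combine with x ≡ 0 (mod 4): since gcd(21, 4) = 1, we get a unique residue mod 84.
    Write x = 19 + 21·t and substitute into x ≡ 0 (mod 4): 21·t ≡ 0 − 19 = -19 (mod 4).
    Reduce coefficients mod 4: 1·t ≡ 1 (mod 4).
    So t ≡ 1 (mod 4).
    Then x = 19 + 21·1 = 40, valid modulo lcm(21, 4) = 84: x ≡ 40 (mod 84).
Verify: 40 mod 3 = 1 ✓, 40 mod 7 = 5 ✓, 40 mod 4 = 0 ✓.

x ≡ 40 (mod 84).


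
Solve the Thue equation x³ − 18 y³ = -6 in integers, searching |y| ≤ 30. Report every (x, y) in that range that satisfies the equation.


The equation is x³ - 18y³ = -6. For fixed y, x³ = 18·y³ − 6, so a solution requires the RHS to be a perfect cube.
Strategy: iterate y from -30 to 30, compute RHS = 18·y³ − 6, and check whether it is a (positive or negative) perfect cube.
Check small values of y:
  y = 0: RHS = -6 is not a perfect cube.
  y = 1: RHS = 12 is not a perfect cube.
  y = -1: RHS = -24 is not a perfect cube.
  y = 2: RHS = 138 is not a perfect cube.
  y = -2: RHS = -150 is not a perfect cube.
  y = 3: RHS = 480 is not a perfect cube.
  y = -3: RHS = -492 is not a perfect cube.
Continuing the search up to |y| = 30 finds no solutions either.
No (x, y) in the scanned range satisfies the equation.

No integer solutions with |y| ≤ 30.


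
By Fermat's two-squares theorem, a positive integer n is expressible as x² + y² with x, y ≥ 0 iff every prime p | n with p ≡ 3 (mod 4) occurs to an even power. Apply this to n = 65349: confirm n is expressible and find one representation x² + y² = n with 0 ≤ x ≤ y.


Step 1: Factor n = 65349 = 3^2 · 53 · 137.
Step 2: Check the mod-4 condition on each prime factor: 3 ≡ 3 (mod 4), exponent 2 (must be even); 53 ≡ 1 (mod 4), exponent 1; 137 ≡ 1 (mod 4), exponent 1.
All primes ≡ 3 (mod 4) appear to even exponent (or don't appear), so by the two-squares theorem n IS expressible as a sum of two squares.
Step 3: Build a representation. Group n = k² · m with k = 3 and m = 53 · 137 = 7261 (a product of primes ≡ 1 (mod 4)); a representation of m scales to one of n via (k·x)² + (k·y)² = k²(x² + y²). Each prime p ≡ 1 (mod 4) is itself a sum of two squares; find a² by testing p − a² for a perfect square:
  53: 53 − 1² = 52, 53 − 2² = 49 = 7² ⇒ 53 = 2² + 7².
  137: 137 − 1² = 136, 137 − 2² = 133, 137 − 3² = 128, 137 − 4² = 121 = 11² ⇒ 137 = 4² + 11².
  Combine using the Brahmagupta–Fibonacci identity (a² + b²)(c² + d²) = (ac − bd)² + (ad + bc)² = (ac + bd)² + (ad − bc)²:
  53 · 137 = 7261: from (2² + 7²)(4² + 11²), take (2·4 − 7·11, 2·11 + 7·4) = (8 − 77, 22 + 28) = (-69, 50); dropping signs (only squares matter) gives (69, 50); check 69² + 50² = 4761 + 2500 = 7261 ✓.
  Scale by k = 3: (3·69, 3·50) = (207, 150).
Step 4: Order so x ≤ y and verify: 150² + 207² = 22500 + 42849 = 65349 = n. ✓

n = 65349 = 150² + 207² (one valid representation with x ≤ y).


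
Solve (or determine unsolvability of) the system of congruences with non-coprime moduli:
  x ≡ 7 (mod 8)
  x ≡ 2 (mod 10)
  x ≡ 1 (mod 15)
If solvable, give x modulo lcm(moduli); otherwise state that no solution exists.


Moduli 8, 10, 15 are not pairwise coprime, so CRT works modulo lcm(m_i) when all pairwise compatibility conditions hold.
Pairwise compatibility: gcd(m_i, m_j) must divide a_i - a_j for every pair.
Merge one congruence at a time:
  Start: x ≡ 7 (mod 8).
  Combine with x ≡ 2 (mod 10): gcd(8, 10) = 2, and 2 - 7 = -5 is NOT divisible by 2.
    ⇒ system is inconsistent (no integer solution).

No solution (the system is inconsistent).


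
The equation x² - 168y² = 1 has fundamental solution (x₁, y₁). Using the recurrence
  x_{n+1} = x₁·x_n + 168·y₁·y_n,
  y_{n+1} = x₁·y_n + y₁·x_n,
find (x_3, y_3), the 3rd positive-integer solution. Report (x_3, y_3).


Step 1: Find the fundamental solution (x₁, y₁) of x² - 168y² = 1.
  Expand √168 as a continued fraction. a₀ = ⌊√168⌋ = 12; iterate m_{k+1} = d_k·a_k − m_k, d_{k+1} = (168 − m_{k+1}²)/d_k, a_{k+1} = ⌊(a₀ + m_{k+1})/d_{k+1}⌋ (starting m₀ = 0, d₀ = 1), with convergents p_k = a_k·p_{k-1} + p_{k-2}, q_k = a_k·q_{k-1} + q_{k-2} (p₋₁ = 1, q₋₁ = 0):
  k = 0: a₀ = 12; p₀/q₀ = 12/1; p₀² − 168·q₀² = 144 − 168 = -24.
  k = 1: m = 12, d = 24, a = ⌊(12 + 12)/24⌋ = 1; p/q = (1·12 + 1)/(1·1 + 0) = 13/1; p² − 168·q² = 169 − 168 = 1.
  The first convergent with p² − 168·q² = 1 gives the fundamental solution (x₁, y₁) = (13, 1).
Step 2: Apply the recurrence (x_{n+1}, y_{n+1}) = (x₁x_n + 168y₁y_n, x₁y_n + y₁x_n) repeatedly.
  From (x_1, y_1) = (13, 1): x_2 = 13·13 + 168·1·1 = 337; y_2 = 13·1 + 1·13 = 26.
  From (x_2, y_2) = (337, 26): x_3 = 13·337 + 168·1·26 = 8749; y_3 = 13·26 + 1·337 = 675.
Step 3: Verify x_3² - 168·y_3² = 76545001 - 76545000 = 1 (should be 1). ✓

(x_1, y_1) = (13, 1); (x_3, y_3) = (8749, 675).


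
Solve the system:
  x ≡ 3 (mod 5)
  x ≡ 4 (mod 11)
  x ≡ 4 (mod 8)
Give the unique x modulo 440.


Moduli 5, 11, 8 are pairwise coprime; by CRT there is a unique solution modulo M = 5 · 11 · 8 = 440.
Solve pairwise, accumulating the modulus:
  Start with x ≡ 3 (mod 5).
  Combine with x ≡ 4 (mod 11): since gcd(5, 11) = 1, we get a unique residue mod 55.
    Write x = 3 + 5·t and substitute into x ≡ 4 (mod 11): 5·t ≡ 4 − 3 = 1 (mod 11).
    The inverse of 5 mod 11 is 9 (since 5·9 = 45 = 4·11 + 1), so t ≡ 9·1 = 9 ≡ 9 (mod 11).
    Then x = 3 + 5·9 = 48, valid modulo lcm(5, 11) = 55: x ≡ 48 (mod 55).
  Combine with x ≡ 4 (mod 8): since gcd(55, 8) = 1, we get a unique residue mod 440.
    Write x = 48 + 55·t and substitute into x ≡ 4 (mod 8): 55·t ≡ 4 − 48 = -44 (mod 8).
    Reduce coefficients mod 8: 7·t ≡ 4 (mod 8).
    The inverse of 7 mod 8 is 7 (since 7·7 = 49 = 6·8 + 1), so t ≡ 7·4 = 28 ≡ 4 (mod 8).
    Then x = 48 + 55·4 = 268, valid modulo lcm(55, 8) = 440: x ≡ 268 (mod 440).
Verify: 268 mod 5 = 3 ✓, 268 mod 11 = 4 ✓, 268 mod 8 = 4 ✓.

x ≡ 268 (mod 440).


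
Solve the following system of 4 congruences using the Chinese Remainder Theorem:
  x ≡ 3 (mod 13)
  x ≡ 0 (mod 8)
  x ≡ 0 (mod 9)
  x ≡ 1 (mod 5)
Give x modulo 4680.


Product of moduli M = 13 · 8 · 9 · 5 = 4680.
Merge one congruence at a time:
  Start: x ≡ 3 (mod 13).
  Combine with x ≡ 0 (mod 8); new modulus lcm = 104.
    Write x = 3 + 13·t and substitute into x ≡ 0 (mod 8): 13·t ≡ 0 − 3 = -3 (mod 8).
    Reduce coefficients mod 8: 5·t ≡ 5 (mod 8).
    The inverse of 5 mod 8 is 5 (since 5·5 = 25 = 3·8 + 1), so t ≡ 5·5 = 25 ≡ 1 (mod 8).
    Then x = 3 + 13·1 = 16, valid modulo lcm(13, 8) = 104: x ≡ 16 (mod 104).
  Combine with x ≡ 0 (mod 9); new modulus lcm = 936.
    Write x = 16 + 104·t and substitute into x ≡ 0 (mod 9): 104·t ≡ 0 − 16 = -16 (mod 9).
    Reduce coefficients mod 9: 5·t ≡ 2 (mod 9).
    The inverse of 5 mod 9 is 2 (since 5·2 = 10 = 1·9 + 1), so t ≡ 2·2 = 4 ≡ 4 (mod 9).
    Then x = 16 + 104·4 = 432, valid modulo lcm(104, 9) = 936: x ≡ 432 (mod 936).
  Combine with x ≡ 1 (mod 5); new modulus lcm = 4680.
    Write x = 432 + 936·t and substitute into x ≡ 1 (mod 5): 936·t ≡ 1 − 432 = -431 (mod 5).
    Reduce coefficients mod 5: 1·t ≡ 4 (mod 5).
    So t ≡ 4 (mod 5).
    Then x = 432 + 936·4 = 4176, valid modulo lcm(936, 5) = 4680: x ≡ 4176 (mod 4680).
Verify against each original: 4176 mod 13 = 3, 4176 mod 8 = 0, 4176 mod 9 = 0, 4176 mod 5 = 1.

x ≡ 4176 (mod 4680).


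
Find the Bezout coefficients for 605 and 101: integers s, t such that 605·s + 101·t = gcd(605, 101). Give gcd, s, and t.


Euclidean algorithm on (605, 101) — divide until remainder is 0:
  605 = 5 · 101 + 100
  101 = 1 · 100 + 1
  100 = 100 · 1 + 0
gcd(605, 101) = 1.
Track Bezout coefficients alongside the remainders: start with r₀ = 605 = a·1 + b·0 (s = 1, t = 0) and r₁ = 101 = a·0 + b·1 (s = 0, t = 1); each new remainder r_{k+1} = r_{k-1} − q_k·r_k inherits s_{k+1} = s_{k-1} − q_k·s_k, t_{k+1} = t_{k-1} − q_k·t_k, so r_k = a·s_k + b·t_k at every step:
  q = 5: r = 100, s = 1 − 5·0 = 1, t = 0 − 5·1 = -5  (check: 605·1 + 101·(-5) = 100)
  q = 1: r = 1, s = 0 − 1·1 = -1, t = 1 − 1·(-5) = 6  (check: 605·(-1) + 101·6 = 1)
The row with r = 1 (the gcd) gives the Bezout coefficients s = -1, t = 6.
Result: 605 · (-1) + 101 · (6) = 1.

gcd(605, 101) = 1; s = -1, t = 6 (check: 605·(-1) + 101·6 = 1).


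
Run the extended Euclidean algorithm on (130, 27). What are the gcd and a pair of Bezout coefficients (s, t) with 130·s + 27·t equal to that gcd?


Euclidean algorithm on (130, 27) — divide until remainder is 0:
  130 = 4 · 27 + 22
  27 = 1 · 22 + 5
  22 = 4 · 5 + 2
  5 = 2 · 2 + 1
  2 = 2 · 1 + 0
gcd(130, 27) = 1.
Track Bezout coefficients alongside the remainders: start with r₀ = 130 = a·1 + b·0 (s = 1, t = 0) and r₁ = 27 = a·0 + b·1 (s = 0, t = 1); each new remainder r_{k+1} = r_{k-1} − q_k·r_k inherits s_{k+1} = s_{k-1} − q_k·s_k, t_{k+1} = t_{k-1} − q_k·t_k, so r_k = a·s_k + b·t_k at every step:
  q = 4: r = 22, s = 1 − 4·0 = 1, t = 0 − 4·1 = -4  (check: 130·1 + 27·(-4) = 22)
  q = 1: r = 5, s = 0 − 1·1 = -1, t = 1 − 1·(-4) = 5  (check: 130·(-1) + 27·5 = 5)
  q = 4: r = 2, s = 1 − 4·(-1) = 5, t = -4 − 4·5 = -24  (check: 130·5 + 27·(-24) = 2)
  q = 2: r = 1, s = -1 − 2·5 = -11, t = 5 − 2·(-24) = 53  (check: 130·(-11) + 27·53 = 1)
The row with r = 1 (the gcd) gives the Bezout coefficients s = -11, t = 53.
Result: 130 · (-11) + 27 · (53) = 1.

gcd(130, 27) = 1; s = -11, t = 53 (check: 130·(-11) + 27·53 = 1).


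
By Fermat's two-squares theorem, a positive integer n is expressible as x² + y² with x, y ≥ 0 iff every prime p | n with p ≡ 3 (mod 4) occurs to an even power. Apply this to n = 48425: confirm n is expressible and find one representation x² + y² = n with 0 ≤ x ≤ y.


Step 1: Factor n = 48425 = 5^2 · 13 · 149.
Step 2: Check the mod-4 condition on each prime factor: 5 ≡ 1 (mod 4), exponent 2; 13 ≡ 1 (mod 4), exponent 1; 149 ≡ 1 (mod 4), exponent 1.
All primes ≡ 3 (mod 4) appear to even exponent (or don't appear), so by the two-squares theorem n IS expressible as a sum of two squares.
Step 3: Build a representation. Group n = k² · m with k = 5 and m = 13 · 149 = 1937 (a product of primes ≡ 1 (mod 4)); a representation of m scales to one of n via (k·x)² + (k·y)² = k²(x² + y²). Each prime p ≡ 1 (mod 4) is itself a sum of two squares; find a² by testing p − a² for a perfect square:
  13: 13 − 1² = 12, 13 − 2² = 9 = 3² ⇒ 13 = 2² + 3².
  149: 149 − 1² = 148, 149 − 2² = 145, 149 − 3² = 140, 149 − 4² = 133, 149 − 5² = 124, 149 − 6² = 113, 149 − 7² = 100 = 10² ⇒ 149 = 7² + 10².
  Combine using the Brahmagupta–Fibonacci identity (a² + b²)(c² + d²) = (ac − bd)² + (ad + bc)² = (ac + bd)² + (ad − bc)²:
  13 · 149 = 1937: from (2² + 3²)(7² + 10²), take (2·7 − 3·10, 2·10 + 3·7) = (14 − 30, 20 + 21) = (-16, 41); dropping signs (only squares matter) gives (16, 41); check 16² + 41² = 256 + 1681 = 1937 ✓.
  Scale by k = 5: (5·16, 5·41) = (80, 205).
Step 4: Order so x ≤ y and verify: 80² + 205² = 6400 + 42025 = 48425 = n. ✓

n = 48425 = 80² + 205² (one valid representation with x ≤ y).


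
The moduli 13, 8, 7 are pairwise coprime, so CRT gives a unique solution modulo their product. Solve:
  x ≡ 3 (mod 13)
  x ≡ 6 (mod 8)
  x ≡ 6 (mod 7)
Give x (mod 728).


Moduli 13, 8, 7 are pairwise coprime; by CRT there is a unique solution modulo M = 13 · 8 · 7 = 728.
Solve pairwise, accumulating the modulus:
  Start with x ≡ 3 (mod 13).
  Combine with x ≡ 6 (mod 8): since gcd(13, 8) = 1, we get a unique residue mod 104.
    Write x = 3 + 13·t and substitute into x ≡ 6 (mod 8): 13·t ≡ 6 − 3 = 3 (mod 8).
    Reduce coefficients mod 8: 5·t ≡ 3 (mod 8).
    The inverse of 5 mod 8 is 5 (since 5·5 = 25 = 3·8 + 1), so t ≡ 5·3 = 15 ≡ 7 (mod 8).
    Then x = 3 + 13·7 = 94, valid modulo lcm(13, 8) = 104: x ≡ 94 (mod 104).
  Combine with x ≡ 6 (mod 7): since gcd(104, 7) = 1, we get a unique residue mod 728.
    Write x = 94 + 104·t and substitute into x ≡ 6 (mod 7): 104·t ≡ 6 − 94 = -88 (mod 7).
    Reduce coefficients mod 7: 6·t ≡ 3 (mod 7).
    The inverse of 6 mod 7 is 6 (since 6·6 = 36 = 5·7 + 1), so t ≡ 6·3 = 18 ≡ 4 (mod 7).
    Then x = 94 + 104·4 = 510, valid modulo lcm(104, 7) = 728: x ≡ 510 (mod 728).
Verify: 510 mod 13 = 3 ✓, 510 mod 8 = 6 ✓, 510 mod 7 = 6 ✓.

x ≡ 510 (mod 728).
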